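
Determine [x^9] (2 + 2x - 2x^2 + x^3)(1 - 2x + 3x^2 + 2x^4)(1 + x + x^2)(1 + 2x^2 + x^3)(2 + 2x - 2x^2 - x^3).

(2 + 2x - 2x^2 + x^3) has coefficients 2,2,-2,1 for degrees 0…3.
(1 - 2x + 3x^2 + 2x^4) has coefficients 1,-2,3,0,2,0,0,0,0,0 for degrees 0…9.
Multiplying by (1 + x + x^2) gives running coefficients 1,-1,2,1,5,2,2,0,0,0 for degrees 0…9.
Multiplying by (1 + 2x^2 + x^3) gives running coefficients 1,-1,4,0,8,6,13,9,6,2 for degrees 0…9.
Finally multiplying by (2 + 2x - 2x^2 - x^3), the product of all factors after the first has coefficients 2,0,4,9,9,24,22,24,-2,-15 for degrees 0…9.
[x^9] = 2·(-15) + 2·(-2) − 2·24 + 1·22 = -60.

-60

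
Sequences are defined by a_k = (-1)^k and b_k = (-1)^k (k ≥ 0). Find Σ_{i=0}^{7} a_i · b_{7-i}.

This is [x^7] in the product of the two ordinary generating functions.
Σ = 1·(-1) − 1·1 + 1·(-1) − 1·1 + 1·(-1) − 1·1 + 1·(-1) − 1·1 = -8.

-8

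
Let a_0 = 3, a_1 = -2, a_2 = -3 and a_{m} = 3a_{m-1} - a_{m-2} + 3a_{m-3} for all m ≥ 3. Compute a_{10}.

The ordinary generating function has denominator 1 - 3q + q^2 - 3q^3.
Iterating the recurrence: a_0,…,a_{10} = 3, -2, -3, 2, 3, -2, -3, 2, 3, -2, -3.

-3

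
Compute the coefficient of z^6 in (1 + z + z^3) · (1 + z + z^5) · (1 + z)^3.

8

(1 + z + z^3) has coefficients 1,1,0,1 for degrees 0…3.
(1 + z + z^5) has coefficients 1,1,0,0,0,1,0 for degrees 0…6.
Finally multiplying by (1 + z)^3, the product of all factors after the first has coefficients 1,4,6,4,1,1,3 for degrees 0…6.
[z^6] = 1·3 + 1·1 + 1·4 = 8.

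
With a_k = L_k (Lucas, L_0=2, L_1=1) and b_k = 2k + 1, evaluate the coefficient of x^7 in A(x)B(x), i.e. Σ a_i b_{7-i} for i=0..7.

299

The convolution is the t^7 coefficient of A(t)B(t).
Σ = 2·15 + 1·13 + 3·11 + 4·9 + 7·7 + 11·5 + 18·3 + 29·1 = 299.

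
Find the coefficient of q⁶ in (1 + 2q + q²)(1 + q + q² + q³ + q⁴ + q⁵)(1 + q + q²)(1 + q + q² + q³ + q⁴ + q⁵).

58

(1 + 2q + q²) has coefficients 1,2,1 for degrees 0…2.
(1 + q + q² + q³ + q⁴ + q⁵) has coefficients 1,1,1,1,1,1,0 for degrees 0…6.
Multiplying by (1 + q + q²) gives running coefficients 1,2,3,3,3,3,2 for degrees 0…6.
Finally multiplying by (1 + q + q² + q³ + q⁴ + q⁵), the product of all factors after the first has coefficients 1,3,6,9,12,15,16 for degrees 0…6.
[q⁶] = 1·16 + 2·15 + 1·12 = 58.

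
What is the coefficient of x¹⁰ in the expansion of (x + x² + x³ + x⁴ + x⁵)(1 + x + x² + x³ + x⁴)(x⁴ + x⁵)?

9

(x + x² + x³ + x⁴ + x⁵) has coefficients 0,1,1,1,1,1 for degrees 0…5.
(1 + x + x² + x³ + x⁴) has coefficients 1,1,1,1,1,0,0,0,0,0,0 for degrees 0…10.
Finally multiplying by (x⁴ + x⁵), the product of all factors after the first has coefficients 0,0,0,0,1,2,2,2,2,1,0 for degrees 0…10.
[x¹⁰] = 1·1 + 1·2 + 1·2 + 1·2 + 1·2 = 9.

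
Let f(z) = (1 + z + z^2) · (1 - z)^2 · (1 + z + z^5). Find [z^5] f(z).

2

(1 + z + z^2) has coefficients 1,1,1 for degrees 0…2.
(1 - z)^2 has coefficients 1,-2,1,0,0,0 for degrees 0…5.
Finally multiplying by (1 + z + z^5), the product of all factors after the first has coefficients 1,-1,-1,1,0,1 for degrees 0…5.
[z^5] = 1·1 + 1·0 + 1·1 = 2.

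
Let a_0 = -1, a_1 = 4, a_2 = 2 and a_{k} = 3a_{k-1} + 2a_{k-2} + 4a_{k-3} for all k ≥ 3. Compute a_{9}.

The ordinary generating function has denominator 1 - 3y - 2y^2 - 4y^3.
Iterating the recurrence: a_0,…,a_{9} = -1, 4, 2, 10, 50, 178, 674, 2578, 9794, 37234.

37234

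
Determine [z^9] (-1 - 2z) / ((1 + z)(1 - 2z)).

The denominator gives the recurrence a_n = a_(n−1) + 2a_(n−2) for n ≥ 2; the numerator fixes a_0 = -1, a_1 = -3.
Iterating: -1, -3, -5, -11, -21, -43, -85, -171, -341, -683, so a_9 = -683.

-683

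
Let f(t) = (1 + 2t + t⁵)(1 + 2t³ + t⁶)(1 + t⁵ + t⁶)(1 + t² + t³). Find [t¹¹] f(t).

(1 + 2t + t⁵) has coefficients 1,2,0,0,0,1 for degrees 0…5.
(1 + 2t³ + t⁶) has coefficients 1,0,0,2,0,0,1,0,0,0,0,0 for degrees 0…11.
Multiplying by (1 + t⁵ + t⁶) gives running coefficients 1,0,0,2,0,1,2,0,2,2,0,1 for degrees 0…11.
Finally multiplying by (1 + t² + t³), the product of all factors after the first has coefficients 1,0,1,3,0,3,4,1,5,4,2,5 for degrees 0…11.
[t¹¹] = 1·5 + 2·2 + 1·4 = 13.

13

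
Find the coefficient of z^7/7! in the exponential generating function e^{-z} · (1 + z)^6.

The EGF product rule gives c_7 = Σ_{k_1+k_2=7} C(7; k_1,k_2) · ∏ g_i(k_i), where e^{-z} gives (-1)^k; (1+z)^6 gives the falling factorial (6)_k.
g_1(k) for k = 0…7: 1, -1, 1, -1, 1, -1, 1, -1.
g_2(k) for k = 0…7: 1, 6, 30, 120, 360, 720, 720, 0.
c_7 = Σ_k C(7,k)·g_1(k)·g_2(7−k) = 7·(-1)·720 + 21·1·720 + 35·(-1)·360 + 35·1·120 + 21·(-1)·30 + 7·1·6 + 1·(-1)·1 = −5040 + 15120 − 12600 + 4200 − 630 + 42 − 1 = 1091.

1091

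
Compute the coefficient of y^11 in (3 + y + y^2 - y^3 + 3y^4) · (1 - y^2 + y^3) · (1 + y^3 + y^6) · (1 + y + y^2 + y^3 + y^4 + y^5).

12

(3 + y + y^2 - y^3 + 3y^4) has coefficients 3,1,1,-1,3 for degrees 0…4.
(1 - y^2 + y^3) has coefficients 1,0,-1,1,0,0,0,0,0,0,0,0 for degrees 0…11.
Multiplying by (1 + y^3 + y^6) gives running coefficients 1,0,-1,2,0,-1,2,0,-1,1,0,0 for degrees 0…11.
Finally multiplying by (1 + y + y^2 + y^3 + y^4 + y^5), the product of all factors after the first has coefficients 1,1,0,2,2,1,2,2,2,1,1,2 for degrees 0…11.
[y^11] = 3·2 + 1·1 + 1·1 − 1·2 + 3·2 = 12.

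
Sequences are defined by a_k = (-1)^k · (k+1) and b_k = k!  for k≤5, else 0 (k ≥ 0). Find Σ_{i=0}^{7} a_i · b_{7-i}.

Write out a_i and b_{7-i} for i = 0,…,7 and sum the products.
Σ = 1·0 − 2·0 + 3·120 − 4·24 + 5·6 − 6·2 + 7·1 − 8·1 = 281.

281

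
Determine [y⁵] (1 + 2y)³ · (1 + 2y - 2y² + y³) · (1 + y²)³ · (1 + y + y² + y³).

(1 + 2y)³ has coefficients 1,6,12,8 for degrees 0…3.
(1 + 2y - 2y² + y³) has coefficients 1,2,-2,1,0,0 for degrees 0…5.
Multiplying by (1 + y²)³ gives running coefficients 1,2,1,7,-3,9 for degrees 0…5.
Finally multiplying by (1 + y + y² + y³), the product of all factors after the first has coefficients 1,3,4,11,7,14 for degrees 0…5.
[y⁵] = 1·14 + 6·7 + 12·11 + 8·4 = 220.

220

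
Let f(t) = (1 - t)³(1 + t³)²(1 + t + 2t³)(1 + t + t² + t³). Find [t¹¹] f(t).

11

(1 - t)³ has coefficients 1,-3,3,-1 for degrees 0…3.
(1 + t³)² has coefficients 1,0,0,2,0,0,1,0,0,0,0,0 for degrees 0…11.
Multiplying by (1 + t + 2t³) gives running coefficients 1,1,0,4,2,0,5,1,0,2,0,0 for degrees 0…11.
Finally multiplying by (1 + t + t² + t³), the product of all factors after the first has coefficients 1,2,2,6,7,6,11,8,6,8,3,2 for degrees 0…11.
[t¹¹] = 1·2 − 3·3 + 3·8 − 1·6 = 11.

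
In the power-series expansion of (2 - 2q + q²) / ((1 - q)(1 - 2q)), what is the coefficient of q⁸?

639

The denominator gives the recurrence a_n = 3a_(n−1) − 2a_(n−2) for n ≥ 3; the numerator fixes a_0 = 2, a_1 = 4, a_2 = 9.
Iterating: 2, 4, 9, 19, 39, 79, 159, 319, 639, so a_8 = 639.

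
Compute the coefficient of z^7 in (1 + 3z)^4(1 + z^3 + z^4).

(1 + 3z)^4 has coefficients 1,12,54,108,81 for degrees 0…4.
(1 + z^3 + z^4) has coefficients 1,0,0,1,1,0,0,0 for degrees 0…7.
[z^7] = 1·0 + 12·0 + 54·0 + 108·1 + 81·1 = 189.

189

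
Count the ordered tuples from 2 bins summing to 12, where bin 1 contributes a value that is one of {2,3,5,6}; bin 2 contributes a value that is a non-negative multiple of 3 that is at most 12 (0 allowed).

2

The generating function for the choices is (y^2 + y^3 + y^5 + y^6)·(1 + y^3 + y^6 + y^9 + y^12); the count is [y^12].
(y^2 + y^3 + y^5 + y^6) has coefficients 0,0,1,1,0,1,1 for degrees 0…6.
(1 + y^3 + y^6 + y^9 + y^12) has coefficients 1,0,0,1,0,0,1,0,0,1,0,0,1 for degrees 0…12.
[y^12] = 1·0 + 1·1 + 1·0 + 1·1 = 2.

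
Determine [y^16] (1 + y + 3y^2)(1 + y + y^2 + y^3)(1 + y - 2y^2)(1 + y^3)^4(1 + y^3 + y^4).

-67

(1 + y + 3y^2) has coefficients 1,1,3 for degrees 0…2.
(1 + y + y^2 + y^3) has coefficients 1,1,1,1,0,0,0,0,0,0,0,0,0,0,0,0,0 for degrees 0…16.
Multiplying by (1 + y - 2y^2) gives running coefficients 1,2,0,0,-1,-2,0,0,0,0,0,0,0,0,0,0,0 for degrees 0…16.
Multiplying by (1 + y^3)^4 gives running coefficients 1,2,0,4,7,-2,6,8,-8,4,2,-12,1,-2,-8,0,-1 for degrees 0…16.
Finally multiplying by (1 + y^3 + y^4), the product of all factors after the first has coefficients 1,2,0,5,10,0,10,19,-3,8,16,-12,-3,4,-18,-11,-2 for degrees 0…16.
[y^16] = 1·(-2) + 1·(-11) + 3·(-18) = -67.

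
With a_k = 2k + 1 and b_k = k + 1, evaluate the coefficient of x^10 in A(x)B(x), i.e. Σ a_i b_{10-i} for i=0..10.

506

The convolution is the x^10 coefficient of A(x)B(x).
Σ = 1·11 + 3·10 + 5·9 + 7·8 + 9·7 + 11·6 + 13·5 + 15·4 + 17·3 + 19·2 + 21·1 = 506.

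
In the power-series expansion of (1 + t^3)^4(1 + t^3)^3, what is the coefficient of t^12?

(1 + t^3)^4 has coefficients 1,0,0,4,0,0,6,0,0,4,0,0,1 for degrees 0…12.
(1 + t^3)^3 has coefficients 1,0,0,3,0,0,3,0,0,1,0,0,0 for degrees 0…12.
[t^12] = 1·0 + 4·1 + 6·3 + 4·3 + 1·1 = 35.

35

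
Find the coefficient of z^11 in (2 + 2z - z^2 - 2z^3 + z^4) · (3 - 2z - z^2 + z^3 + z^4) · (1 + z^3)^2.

(2 + 2z - z^2 - 2z^3 + z^4) has coefficients 2,2,-1,-2,1 for degrees 0…4.
(3 - 2z - z^2 + z^3 + z^4) has coefficients 3,-2,-1,1,1,0,0,0,0,0,0,0 for degrees 0…11.
Finally multiplying by (1 + z^3)^2, the product of all factors after the first has coefficients 3,-2,-1,7,-3,-2,5,0,-1,1,1,0 for degrees 0…11.
[z^11] = 2·0 + 2·1 − 1·1 − 2·(-1) + 1·0 = 3.

3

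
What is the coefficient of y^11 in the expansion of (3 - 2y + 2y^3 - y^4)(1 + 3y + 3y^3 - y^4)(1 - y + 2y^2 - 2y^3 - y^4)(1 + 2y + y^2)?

(3 - 2y + 2y^3 - y^4) has coefficients 3,-2,0,2,-1 for degrees 0…4.
(1 + 3y + 3y^3 - y^4) has coefficients 1,3,0,3,-1,0,0,0,0,0,0,0 for degrees 0…11.
Multiplying by (1 - y + 2y^2 - 2y^3 - y^4) gives running coefficients 1,2,-1,7,-11,4,-8,-1,1,0,0,0 for degrees 0…11.
Finally multiplying by (1 + 2y + y^2), the product of all factors after the first has coefficients 1,4,4,7,2,-11,-11,-13,-9,1,1,0 for degrees 0…11.
[y^11] = 3·0 − 2·1 + 2·(-9) − 1·(-13) = -7.

-7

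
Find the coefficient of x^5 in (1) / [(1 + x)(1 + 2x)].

-63

Partial fractions give a closed form: a_n = (-1)·(-1)^n + (2)·(-2)^n.
At n = 5: a_5 = -63.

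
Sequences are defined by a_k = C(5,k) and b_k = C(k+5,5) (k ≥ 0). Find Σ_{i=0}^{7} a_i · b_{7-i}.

7183

This is [x^7] in the product of the two ordinary generating functions.
Σ = 1·792 + 5·462 + 10·252 + 10·126 + 5·56 + 1·21 + 0·6 + 0·1 = 7183.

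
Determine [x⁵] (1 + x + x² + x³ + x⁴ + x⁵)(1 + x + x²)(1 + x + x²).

9

(1 + x + x² + x³ + x⁴ + x⁵) has coefficients 1,1,1,1,1,1 for degrees 0…5.
(1 + x + x²) has coefficients 1,1,1,0,0,0 for degrees 0…5.
Finally multiplying by (1 + x + x²), the product of all factors after the first has coefficients 1,2,3,2,1,0 for degrees 0…5.
[x⁵] = 1·0 + 1·1 + 1·2 + 1·3 + 1·2 + 1·1 = 9.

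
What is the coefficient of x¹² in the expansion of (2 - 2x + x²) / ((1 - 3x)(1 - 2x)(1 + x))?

1720357

The denominator gives the recurrence a_n = 4a_(n−1) − a_(n−2) − 6a_(n−3) for n ≥ 3; the numerator fixes a_0 = 2, a_1 = 6, a_2 = 23.
Iterating: 2, 6, 23, 74, 237, 736, 2263, 6894, 20897, 63116, 190203, 572314, 1720357, so a_12 = 1720357.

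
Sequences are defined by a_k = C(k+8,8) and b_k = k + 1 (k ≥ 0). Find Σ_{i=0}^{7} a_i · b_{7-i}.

19448

This is [x^7] in the product of the two ordinary generating functions.
Σ = 1·8 + 9·7 + 45·6 + 165·5 + 495·4 + 1287·3 + 3003·2 + 6435·1 = 19448.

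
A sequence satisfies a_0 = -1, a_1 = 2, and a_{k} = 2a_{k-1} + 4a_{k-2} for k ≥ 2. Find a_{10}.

21504

The ordinary generating function has denominator 1 - 2q - 4q^2.
Iterating the recurrence: a_0,…,a_{10} = -1, 2, 0, 8, 16, 64, 192, 640, 2048, 6656, 21504.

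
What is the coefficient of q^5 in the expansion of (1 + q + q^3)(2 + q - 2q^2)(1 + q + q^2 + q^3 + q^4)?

1

(1 + q + q^3) has coefficients 1,1,0,1 for degrees 0…3.
(2 + q - 2q^2) has coefficients 2,1,-2,0,0,0 for degrees 0…5.
Finally multiplying by (1 + q + q^2 + q^3 + q^4), the product of all factors after the first has coefficients 2,3,1,1,1,-1 for degrees 0…5.
[q^5] = 1·(-1) + 1·1 + 1·1 = 1.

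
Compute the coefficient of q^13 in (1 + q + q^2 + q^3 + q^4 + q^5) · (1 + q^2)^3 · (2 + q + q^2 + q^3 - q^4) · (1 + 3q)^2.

46

(1 + q + q^2 + q^3 + q^4 + q^5) has coefficients 1,1,1,1,1,1 for degrees 0…5.
(1 + q^2)^3 has coefficients 1,0,3,0,3,0,1,0,0,0,0,0,0,0 for degrees 0…13.
Multiplying by (2 + q + q^2 + q^3 - q^4) gives running coefficients 2,1,7,4,8,6,2,4,-2,1,-1,0,0,0 for degrees 0…13.
Finally multiplying by (1 + 3q)^2, the product of all factors after the first has coefficients 2,13,31,55,95,90,110,70,40,25,-13,3,-9,0 for degrees 0…13.
[q^13] = 1·0 + 1·(-9) + 1·3 + 1·(-13) + 1·25 + 1·40 = 46.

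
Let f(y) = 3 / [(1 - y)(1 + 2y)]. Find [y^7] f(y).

-255

Partial fractions give a closed form: a_n = (1)·1^n + (2)·(-2)^n.
At n = 7: a_7 = -255.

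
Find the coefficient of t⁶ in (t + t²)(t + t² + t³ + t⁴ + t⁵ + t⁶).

2

(t + t²) has coefficients 0,1,1 for degrees 0…2.
(t + t² + t³ + t⁴ + t⁵ + t⁶) has coefficients 0,1,1,1,1,1,1 for degrees 0…6.
[t⁶] = 1·1 + 1·1 = 2.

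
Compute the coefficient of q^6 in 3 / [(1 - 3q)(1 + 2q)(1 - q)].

2019

Partial fractions give a closed form: a_n = (27/10)·3^n + (4/5)·(-2)^n + (-1/2)·1^n.
At n = 6: a_6 = 2019.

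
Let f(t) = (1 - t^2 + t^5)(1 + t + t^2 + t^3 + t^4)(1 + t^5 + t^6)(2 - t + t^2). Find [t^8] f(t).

2

(1 - t^2 + t^5) has coefficients 1,0,-1,0,0,1 for degrees 0…5.
(1 + t + t^2 + t^3 + t^4) has coefficients 1,1,1,1,1,0,0,0,0 for degrees 0…8.
Multiplying by (1 + t^5 + t^6) gives running coefficients 1,1,1,1,1,1,2,2,2 for degrees 0…8.
Finally multiplying by (2 - t + t^2), the product of all factors after the first has coefficients 2,1,2,2,2,2,4,3,4 for degrees 0…8.
[t^8] = 1·4 − 1·4 + 1·2 = 2.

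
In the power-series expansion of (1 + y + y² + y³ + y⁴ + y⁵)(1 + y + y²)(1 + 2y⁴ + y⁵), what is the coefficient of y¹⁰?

(1 + y + y² + y³ + y⁴ + y⁵) has coefficients 1,1,1,1,1,1 for degrees 0…5.
(1 + y + y²) has coefficients 1,1,1,0,0,0,0,0,0,0,0 for degrees 0…10.
Finally multiplying by (1 + 2y⁴ + y⁵), the product of all factors after the first has coefficients 1,1,1,0,2,3,3,1,0,0,0 for degrees 0…10.
[y¹⁰] = 1·0 + 1·0 + 1·0 + 1·1 + 1·3 + 1·3 = 7.

7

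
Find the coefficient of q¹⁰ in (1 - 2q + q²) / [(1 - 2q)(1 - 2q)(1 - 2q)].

The denominator gives the recurrence a_n = 6a_(n−1) − 12a_(n−2) + 8a_(n−3) for n ≥ 3; the numerator fixes a_0 = 1, a_1 = 4, a_2 = 13.
Iterating: 1, 4, 13, 38, 104, 272, 688, 1696, 4096, 9728, 22784, so a_10 = 22784.

22784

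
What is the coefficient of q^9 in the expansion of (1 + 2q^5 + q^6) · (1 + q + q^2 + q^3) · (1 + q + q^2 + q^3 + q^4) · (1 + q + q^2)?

(1 + 2q^5 + q^6) has coefficients 1,0,0,0,0,2,1 for degrees 0…6.
(1 + q + q^2 + q^3) has coefficients 1,1,1,1,0,0,0,0,0,0 for degrees 0…9.
Multiplying by (1 + q + q^2 + q^3 + q^4) gives running coefficients 1,2,3,4,4,3,2,1,0,0 for degrees 0…9.
Finally multiplying by (1 + q + q^2), the product of all factors after the first has coefficients 1,3,6,9,11,11,9,6,3,1 for degrees 0…9.
[q^9] = 1·1 + 2·11 + 1·9 = 32.

32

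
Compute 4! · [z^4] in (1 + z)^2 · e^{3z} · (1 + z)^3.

2541

The EGF product rule gives c_4 = Σ_{k_1+k_2+k_3=4} C(4; k_1,k_2,k_3) · ∏ g_i(k_i), where (1+z)^2 gives the falling factorial (2)_k; e^{3z} gives (3)^k; (1+z)^3 gives the falling factorial (3)_k.
g_1(k) for k = 0…4: 1, 2, 2, 0, 0.
g_2(k) for k = 0…4: 1, 3, 9, 27, 81.
g_3(k) for k = 0…4: 1, 3, 6, 6, 0.
First combine the last two factors: h(k) = Σ_j C(k,j)·g_2(j)·g_3(k−j) for k = 0…4: 1, 6, 33, 168, 801.
c_4 = Σ_k C(4,k)·g_1(k)·h(4−k) = 1·1·801 + 4·2·168 + 6·2·33 = 801 + 1344 + 396 = 2541.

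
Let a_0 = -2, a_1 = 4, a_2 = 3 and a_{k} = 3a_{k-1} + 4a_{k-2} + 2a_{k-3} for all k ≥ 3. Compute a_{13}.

The ordinary generating function has denominator 1 - 3q - 4q^2 - 2q^3.
Iterating the recurrence: a_0,…,a_{13} = -2, 4, 3, 21, 83, 339, 1391, 5695, 23327, 95543, 391327, 1602807, 6564815, 26888327.

26888327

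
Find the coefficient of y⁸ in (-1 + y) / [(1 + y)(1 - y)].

-1

Partial fractions give a closed form: a_n = (-1)·(-1)^n.
At n = 8: a_8 = -1.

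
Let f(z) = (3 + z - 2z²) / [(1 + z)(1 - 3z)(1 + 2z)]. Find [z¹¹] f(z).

The denominator gives the recurrence a_n = 7a_(n−2) + 6a_(n−3) for n ≥ 3; the numerator fixes a_0 = 3, a_1 = 1, a_2 = 19.
Iterating: 3, 1, 19, 25, 139, 289, 1123, 2857, 9595, 26737, 84307, 244729, so a_11 = 244729.

244729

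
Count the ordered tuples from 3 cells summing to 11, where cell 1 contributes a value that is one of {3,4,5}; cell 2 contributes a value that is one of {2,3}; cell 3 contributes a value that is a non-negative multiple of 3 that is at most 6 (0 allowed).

The generating function for the choices is (t³ + t⁴ + t⁵)·(t² + t³)·(1 + t³ + t⁶); the count is [t¹¹].
(t³ + t⁴ + t⁵) has coefficients 0,0,0,1,1,1 for degrees 0…5.
(t² + t³) has coefficients 0,0,1,1,0,0,0,0,0,0,0,0 for degrees 0…11.
Finally multiplying by (1 + t³ + t⁶), the product of all factors after the first has coefficients 0,0,1,1,0,1,1,0,1,1,0,0 for degrees 0…11.
[t¹¹] = 1·1 + 1·0 + 1·1 = 2.

2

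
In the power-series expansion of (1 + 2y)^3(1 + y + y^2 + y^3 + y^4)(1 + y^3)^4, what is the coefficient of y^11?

232

(1 + 2y)^3 has coefficients 1,6,12,8 for degrees 0…3.
(1 + y + y^2 + y^3 + y^4) has coefficients 1,1,1,1,1,0,0,0,0,0,0,0 for degrees 0…11.
Finally multiplying by (1 + y^3)^4, the product of all factors after the first has coefficients 1,1,1,5,5,4,10,10,6,10,10,4 for degrees 0…11.
[y^11] = 1·4 + 6·10 + 12·10 + 8·6 = 232.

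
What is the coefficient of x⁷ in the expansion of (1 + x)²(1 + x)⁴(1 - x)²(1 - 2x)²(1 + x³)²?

16

(1 + x)² has coefficients 1,2,1 for degrees 0…2.
(1 + x)⁴ has coefficients 1,4,6,4,1,0,0,0 for degrees 0…7.
Multiplying by (1 - x)² gives running coefficients 1,2,-1,-4,-1,2,1,0 for degrees 0…7.
Multiplying by (1 - 2x)² gives running coefficients 1,-2,-5,8,11,-10,-11,4 for degrees 0…7.
Finally multiplying by (1 + x³)², the product of all factors after the first has coefficients 1,-2,-5,10,7,-20,6,24 for degrees 0…7.
[x⁷] = 1·24 + 2·6 + 1·(-20) = 16.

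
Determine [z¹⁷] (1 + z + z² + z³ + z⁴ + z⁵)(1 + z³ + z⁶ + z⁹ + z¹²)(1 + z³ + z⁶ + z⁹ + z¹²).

9

(1 + z + z² + z³ + z⁴ + z⁵) has coefficients 1,1,1,1,1,1 for degrees 0…5.
(1 + z³ + z⁶ + z⁹ + z¹²) has coefficients 1,0,0,1,0,0,1,0,0,1,0,0,1,0,0,0,0,0 for degrees 0…17.
Finally multiplying by (1 + z³ + z⁶ + z⁹ + z¹²), the product of all factors after the first has coefficients 1,0,0,2,0,0,3,0,0,4,0,0,5,0,0,4,0,0 for degrees 0…17.
[z¹⁷] = 1·0 + 1·0 + 1·4 + 1·0 + 1·0 + 1·5 = 9.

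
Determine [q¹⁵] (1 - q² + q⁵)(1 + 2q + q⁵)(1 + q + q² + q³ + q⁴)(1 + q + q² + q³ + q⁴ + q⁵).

(1 - q² + q⁵) has coefficients 1,0,-1,0,0,1 for degrees 0…5.
(1 + 2q + q⁵) has coefficients 1,2,0,0,0,1,0,0,0,0,0,0,0,0,0,0 for degrees 0…15.
Multiplying by (1 + q + q² + q³ + q⁴) gives running coefficients 1,3,3,3,3,3,1,1,1,1,0,0,0,0,0,0 for degrees 0…15.
Finally multiplying by (1 + q + q² + q³ + q⁴ + q⁵), the product of all factors after the first has coefficients 1,4,7,10,13,16,16,14,12,10,7,4,3,2,1,0 for degrees 0…15.
[q¹⁵] = 1·0 − 1·2 + 1·7 = 5.

5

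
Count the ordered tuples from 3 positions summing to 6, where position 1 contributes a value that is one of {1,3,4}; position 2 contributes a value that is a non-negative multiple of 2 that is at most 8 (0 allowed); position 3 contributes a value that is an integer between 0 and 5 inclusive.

7

The generating function for the choices is (q + q^3 + q^4)·(1 + q^2 + q^4 + q^6 + q^8)·(1 + q + q^2 + q^3 + q^4 + q^5); the count is [q^6].
(q + q^3 + q^4) has coefficients 0,1,0,1,1 for degrees 0…4.
(1 + q^2 + q^4 + q^6 + q^8) has coefficients 1,0,1,0,1,0,1 for degrees 0…6.
Finally multiplying by (1 + q + q^2 + q^3 + q^4 + q^5), the product of all factors after the first has coefficients 1,1,2,2,3,3,3 for degrees 0…6.
[q^6] = 1·3 + 1·2 + 1·2 = 7.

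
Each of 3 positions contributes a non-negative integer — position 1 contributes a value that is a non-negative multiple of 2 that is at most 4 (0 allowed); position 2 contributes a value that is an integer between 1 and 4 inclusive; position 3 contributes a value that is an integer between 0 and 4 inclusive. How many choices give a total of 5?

8

The generating function for the choices is (1 + t² + t⁴)·(t + t² + t³ + t⁴)·(1 + t + t² + t³ + t⁴); the count is [t⁵].
(1 + t² + t⁴) has coefficients 1,0,1,0,1 for degrees 0…4.
(t + t² + t³ + t⁴) has coefficients 0,1,1,1,1,0 for degrees 0…5.
Finally multiplying by (1 + t + t² + t³ + t⁴), the product of all factors after the first has coefficients 0,1,2,3,4,4 for degrees 0…5.
[t⁵] = 1·4 + 1·3 + 1·1 = 8.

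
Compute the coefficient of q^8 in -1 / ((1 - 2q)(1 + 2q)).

Partial fractions give a closed form: a_n = (-1/2)·2^n + (-1/2)·(-2)^n.
At n = 8: a_8 = -256.

-256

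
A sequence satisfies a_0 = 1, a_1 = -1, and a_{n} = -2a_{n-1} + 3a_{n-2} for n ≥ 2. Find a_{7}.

The ordinary generating function has denominator 1 + 2z - 3z^2.
Iterating the recurrence: a_0,…,a_{7} = 1, -1, 5, -13, 41, -121, 365, -1093.

-1093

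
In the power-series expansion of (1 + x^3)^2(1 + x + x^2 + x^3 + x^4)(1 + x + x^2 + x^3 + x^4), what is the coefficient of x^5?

10

(1 + x^3)^2 has coefficients 1,0,0,2,0,0 for degrees 0…5.
(1 + x + x^2 + x^3 + x^4) has coefficients 1,1,1,1,1,0 for degrees 0…5.
Finally multiplying by (1 + x + x^2 + x^3 + x^4), the product of all factors after the first has coefficients 1,2,3,4,5,4 for degrees 0…5.
[x^5] = 1·4 + 2·3 = 10.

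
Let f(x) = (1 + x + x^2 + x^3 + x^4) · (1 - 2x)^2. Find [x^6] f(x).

(1 + x + x^2 + x^3 + x^4) has coefficients 1,1,1,1,1 for degrees 0…4.
(1 - 2x)^2 has coefficients 1,-4,4,0,0,0,0 for degrees 0…6.
[x^6] = 1·0 + 1·0 + 1·0 + 1·0 + 1·4 = 4.

4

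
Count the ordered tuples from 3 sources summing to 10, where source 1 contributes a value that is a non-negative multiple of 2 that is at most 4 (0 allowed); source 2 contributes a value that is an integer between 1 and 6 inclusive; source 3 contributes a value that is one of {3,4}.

The generating function for the choices is (1 + q^2 + q^4)·(q + q^2 + q^3 + q^4 + q^5 + q^6)·(q^3 + q^4); the count is [q^10].
(1 + q^2 + q^4) has coefficients 1,0,1,0,1 for degrees 0…4.
(q + q^2 + q^3 + q^4 + q^5 + q^6) has coefficients 0,1,1,1,1,1,1,0,0,0,0 for degrees 0…10.
Finally multiplying by (q^3 + q^4), the product of all factors after the first has coefficients 0,0,0,0,1,2,2,2,2,2,1 for degrees 0…10.
[q^10] = 1·1 + 1·2 + 1·2 = 5.

5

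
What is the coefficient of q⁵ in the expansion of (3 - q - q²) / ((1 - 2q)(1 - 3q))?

1719

The denominator gives the recurrence a_n = 5a_(n−1) − 6a_(n−2) for n ≥ 3; the numerator fixes a_0 = 3, a_1 = 14, a_2 = 51.
Iterating: 3, 14, 51, 171, 549, 1719, so a_5 = 1719.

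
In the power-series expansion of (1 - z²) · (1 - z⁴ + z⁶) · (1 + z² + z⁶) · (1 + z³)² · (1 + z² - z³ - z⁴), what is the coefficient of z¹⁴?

7

(1 - z²) has coefficients 1,0,-1 for degrees 0…2.
(1 - z⁴ + z⁶) has coefficients 1,0,0,0,-1,0,1,0,0,0,0,0,0,0,0 for degrees 0…14.
Multiplying by (1 + z² + z⁶) gives running coefficients 1,0,1,0,-1,0,1,0,1,0,-1,0,1,0,0 for degrees 0…14.
Multiplying by (1 + z³)² gives running coefficients 1,0,1,2,-1,2,2,-2,2,2,-2,2,2,-2,1 for degrees 0…14.
Finally multiplying by (1 + z² - z³ - z⁴), the product of all factors after the first has coefficients 1,0,2,1,-1,3,-2,-1,3,-4,0,4,-4,0,3 for degrees 0…14.
[z¹⁴] = 1·3 − 1·(-4) = 7.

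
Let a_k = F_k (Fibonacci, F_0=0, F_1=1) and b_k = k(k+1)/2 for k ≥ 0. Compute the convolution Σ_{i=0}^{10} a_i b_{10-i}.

530

This is [x^10] in the product of the two ordinary generating functions.
Σ = 0·55 + 1·45 + 1·36 + 2·28 + 3·21 + 5·15 + 8·10 + 13·6 + 21·3 + 34·1 + 55·0 = 530.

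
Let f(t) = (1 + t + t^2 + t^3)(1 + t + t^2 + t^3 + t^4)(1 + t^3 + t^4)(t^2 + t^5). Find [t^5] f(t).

(1 + t + t^2 + t^3) has coefficients 1,1,1,1 for degrees 0…3.
(1 + t + t^2 + t^3 + t^4) has coefficients 1,1,1,1,1,0 for degrees 0…5.
Multiplying by (1 + t^3 + t^4) gives running coefficients 1,1,1,2,3,2 for degrees 0…5.
Finally multiplying by (t^2 + t^5), the product of all factors after the first has coefficients 0,0,1,1,1,3 for degrees 0…5.
[t^5] = 1·3 + 1·1 + 1·1 + 1·1 = 6.

6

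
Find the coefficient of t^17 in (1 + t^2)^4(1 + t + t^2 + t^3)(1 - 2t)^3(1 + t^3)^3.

6

(1 + t^2)^4 has coefficients 1,0,4,0,6,0,4,0,1 for degrees 0…8.
(1 + t + t^2 + t^3) has coefficients 1,1,1,1,0,0,0,0,0,0,0,0,0,0,0,0,0,0 for degrees 0…17.
Multiplying by (1 - 2t)^3 gives running coefficients 1,-5,7,-1,-2,4,-8,0,0,0,0,0,0,0,0,0,0,0 for degrees 0…17.
Finally multiplying by (1 + t^3)^3, the product of all factors after the first has coefficients 1,-5,7,2,-17,25,-8,-21,33,-26,-11,19,-25,-2,4,-8,0,0 for degrees 0…17.
[t^17] = 1·0 + 4·(-8) + 6·(-2) + 4·19 + 1·(-26) = 6.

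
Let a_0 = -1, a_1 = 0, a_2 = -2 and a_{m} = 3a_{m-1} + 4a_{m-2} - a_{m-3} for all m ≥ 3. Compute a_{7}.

-1369

The ordinary generating function has denominator 1 - 3y - 4y^2 + y^3.
Iterating the recurrence: a_0,…,a_{7} = -1, 0, -2, -5, -23, -87, -348, -1369.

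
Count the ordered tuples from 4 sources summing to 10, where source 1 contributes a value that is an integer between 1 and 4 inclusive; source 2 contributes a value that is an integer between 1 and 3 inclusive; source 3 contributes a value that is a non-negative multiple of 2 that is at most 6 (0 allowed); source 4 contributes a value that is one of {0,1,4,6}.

The generating function for the choices is (x + x² + x³ + x⁴)·(x + x² + x³)·(1 + x² + x⁴ + x⁶)·(1 + x + x⁴ + x⁶); the count is [x¹⁰].
(x + x² + x³ + x⁴) has coefficients 0,1,1,1,1 for degrees 0…4.
(x + x² + x³) has coefficients 0,1,1,1,0,0,0,0,0,0,0 for degrees 0…10.
Multiplying by (1 + x² + x⁴ + x⁶) gives running coefficients 0,1,1,2,1,2,1,2,1,1,0 for degrees 0…10.
Finally multiplying by (1 + x + x⁴ + x⁶), the product of all factors after the first has coefficients 0,1,2,3,3,4,4,6,5,6,3 for degrees 0…10.
[x¹⁰] = 1·6 + 1·5 + 1·6 + 1·4 = 21.

21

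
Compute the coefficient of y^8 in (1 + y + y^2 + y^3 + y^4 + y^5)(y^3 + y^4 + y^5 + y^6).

(1 + y + y^2 + y^3 + y^4 + y^5) has coefficients 1,1,1,1,1,1 for degrees 0…5.
(y^3 + y^4 + y^5 + y^6) has coefficients 0,0,0,1,1,1,1,0,0 for degrees 0…8.
[y^8] = 1·0 + 1·0 + 1·1 + 1·1 + 1·1 + 1·1 = 4.

4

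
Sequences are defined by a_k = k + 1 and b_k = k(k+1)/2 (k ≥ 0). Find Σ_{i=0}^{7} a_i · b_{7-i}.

Write out a_i and b_{7-i} for i = 0,…,7 and sum the products.
Σ = 1·28 + 2·21 + 3·15 + 4·10 + 5·6 + 6·3 + 7·1 + 8·0 = 210.

210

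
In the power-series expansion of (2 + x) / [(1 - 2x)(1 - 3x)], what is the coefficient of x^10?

408223

Partial fractions give a closed form: a_n = (-5)·2^n + (7)·3^n.
At n = 10: a_10 = 408223.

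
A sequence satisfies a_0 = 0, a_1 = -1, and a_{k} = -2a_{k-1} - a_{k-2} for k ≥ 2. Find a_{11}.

The ordinary generating function has denominator 1 + 2t + t^2.
Iterating the recurrence: a_0,…,a_{11} = 0, -1, 2, -3, 4, -5, 6, -7, 8, -9, 10, -11.

-11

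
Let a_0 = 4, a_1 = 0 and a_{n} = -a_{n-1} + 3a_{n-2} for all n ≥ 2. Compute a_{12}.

32196

The ordinary generating function has denominator 1 + x - 3x^2.
Iterating the recurrence: a_0,…,a_{12} = 4, 0, 12, -12, 48, -84, 228, -480, 1164, -2604, 6096, -13908, 32196.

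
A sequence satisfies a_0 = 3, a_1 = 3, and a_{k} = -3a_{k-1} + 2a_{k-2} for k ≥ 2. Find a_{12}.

The ordinary generating function has denominator 1 + 3x - 2x^2.
Iterating the recurrence: a_0,…,a_{12} = 3, 3, -3, 15, -51, 183, -651, 2319, -8259, 29415, -104763, 373119, -1328883.

-1328883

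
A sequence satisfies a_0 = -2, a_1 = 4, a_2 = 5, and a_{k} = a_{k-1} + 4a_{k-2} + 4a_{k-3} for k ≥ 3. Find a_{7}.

The ordinary generating function has denominator 1 - z - 4z^2 - 4z^3.
Iterating the recurrence: a_0,…,a_{7} = -2, 4, 5, 13, 49, 121, 369, 1049.

1049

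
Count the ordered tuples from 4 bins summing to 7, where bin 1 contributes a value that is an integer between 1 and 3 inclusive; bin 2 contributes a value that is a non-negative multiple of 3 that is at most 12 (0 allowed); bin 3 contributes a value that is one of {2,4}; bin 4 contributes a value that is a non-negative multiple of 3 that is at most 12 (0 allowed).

3

The generating function for the choices is (z + z^2 + z^3)·(1 + z^3 + z^6 + z^9 + z^12)·(z^2 + z^4)·(1 + z^3 + z^6 + z^9 + z^12); the count is [z^7].
(z + z^2 + z^3) has coefficients 0,1,1,1 for degrees 0…3.
(1 + z^3 + z^6 + z^9 + z^12) has coefficients 1,0,0,1,0,0,1,0 for degrees 0…7.
Multiplying by (z^2 + z^4) gives running coefficients 0,0,1,0,1,1,0,1 for degrees 0…7.
Finally multiplying by (1 + z^3 + z^6 + z^9 + z^12), the product of all factors after the first has coefficients 0,0,1,0,1,2,0,2 for degrees 0…7.
[z^7] = 1·0 + 1·2 + 1·1 = 3.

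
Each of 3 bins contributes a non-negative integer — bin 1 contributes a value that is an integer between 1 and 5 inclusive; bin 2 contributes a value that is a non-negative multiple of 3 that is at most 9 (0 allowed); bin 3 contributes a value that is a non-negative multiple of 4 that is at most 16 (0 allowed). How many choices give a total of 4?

2

The generating function for the choices is (t + t^2 + t^3 + t^4 + t^5)·(1 + t^3 + t^6 + t^9)·(1 + t^4 + t^8 + t^12 + t^16); the count is [t^4].
(t + t^2 + t^3 + t^4 + t^5) has coefficients 0,1,1,1,1 for degrees 0…4.
(1 + t^3 + t^6 + t^9) has coefficients 1,0,0,1,0 for degrees 0…4.
Finally multiplying by (1 + t^4 + t^8 + t^12 + t^16), the product of all factors after the first has coefficients 1,0,0,1,1 for degrees 0…4.
[t^4] = 1·1 + 1·0 + 1·0 + 1·1 = 2.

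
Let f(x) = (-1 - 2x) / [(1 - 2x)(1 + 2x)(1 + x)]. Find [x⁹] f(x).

Partial fractions give a closed form: a_n = (-2/3)·2^n + (-1/3)·(-1)^n.
At n = 9: a_9 = -341.

-341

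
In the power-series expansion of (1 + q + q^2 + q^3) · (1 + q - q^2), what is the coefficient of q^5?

(1 + q + q^2 + q^3) has coefficients 1,1,1,1 for degrees 0…3.
(1 + q - q^2) has coefficients 1,1,-1,0,0,0 for degrees 0…5.
[q^5] = 1·0 + 1·0 + 1·0 + 1·(-1) = -1.

-1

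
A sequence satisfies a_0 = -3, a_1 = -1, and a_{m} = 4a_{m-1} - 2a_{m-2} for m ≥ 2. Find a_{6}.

The ordinary generating function has denominator 1 - 4x + 2x^2.
Iterating the recurrence: a_0,…,a_{6} = -3, -1, 2, 10, 36, 124, 424.

424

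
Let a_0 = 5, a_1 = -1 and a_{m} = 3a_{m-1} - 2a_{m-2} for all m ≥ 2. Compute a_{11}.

The ordinary generating function has denominator 1 - 3y + 2y^2.
Iterating the recurrence: a_0,…,a_{11} = 5, -1, -13, -37, -85, -181, -373, -757, -1525, -3061, -6133, -12277.

-12277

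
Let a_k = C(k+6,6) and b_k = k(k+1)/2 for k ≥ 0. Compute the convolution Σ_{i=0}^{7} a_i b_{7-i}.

This is [x^7] in the product of the two ordinary generating functions.
Σ = 1·28 + 7·21 + 28·15 + 84·10 + 210·6 + 462·3 + 924·1 + 1716·0 = 5005.

5005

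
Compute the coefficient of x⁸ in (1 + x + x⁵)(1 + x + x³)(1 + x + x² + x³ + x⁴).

(1 + x + x⁵) has coefficients 1,1,0,0,0,1 for degrees 0…5.
(1 + x + x³) has coefficients 1,1,0,1,0,0,0,0,0 for degrees 0…8.
Finally multiplying by (1 + x + x² + x³ + x⁴), the product of all factors after the first has coefficients 1,2,2,3,3,2,1,1,0 for degrees 0…8.
[x⁸] = 1·0 + 1·1 + 1·3 = 4.

4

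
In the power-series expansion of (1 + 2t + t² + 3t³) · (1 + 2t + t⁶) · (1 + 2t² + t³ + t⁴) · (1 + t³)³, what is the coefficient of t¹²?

111

(1 + 2t + t² + 3t³) has coefficients 1,2,1,3 for degrees 0…3.
(1 + 2t + t⁶) has coefficients 1,2,0,0,0,0,1,0,0,0,0,0,0 for degrees 0…12.
Multiplying by (1 + 2t² + t³ + t⁴) gives running coefficients 1,2,2,5,3,2,1,0,2,1,1,0,0 for degrees 0…12.
Finally multiplying by (1 + t³)³, the product of all factors after the first has coefficients 1,2,2,8,9,8,19,15,14,20,12,14,11 for degrees 0…12.
[t¹²] = 1·11 + 2·14 + 1·12 + 3·20 = 111.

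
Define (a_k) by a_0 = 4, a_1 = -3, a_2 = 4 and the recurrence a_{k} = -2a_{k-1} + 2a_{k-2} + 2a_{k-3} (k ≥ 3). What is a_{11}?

The ordinary generating function has denominator 1 + 2t - 2t^2 - 2t^3.
Iterating the recurrence: a_0,…,a_{11} = 4, -3, 4, -6, 14, -32, 80, -196, 488, -1208, 3000, -7440.

-7440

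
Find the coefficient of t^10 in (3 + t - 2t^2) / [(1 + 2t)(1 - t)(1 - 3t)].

The denominator gives the recurrence a_n = 2a_(n−1) + 5a_(n−2) − 6a_(n−3) for n ≥ 3; the numerator fixes a_0 = 3, a_1 = 7, a_2 = 27.
Iterating: 3, 7, 27, 71, 235, 663, 2075, 6055, 18507, 54839, 165883, so a_10 = 165883.

165883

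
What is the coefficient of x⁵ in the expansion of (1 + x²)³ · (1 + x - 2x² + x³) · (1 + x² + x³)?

(1 + x²)³ has coefficients 1,0,3,0,3,0 for degrees 0…5.
(1 + x - 2x² + x³) has coefficients 1,1,-2,1,0,0 for degrees 0…5.
Finally multiplying by (1 + x² + x³), the product of all factors after the first has coefficients 1,1,-1,3,-1,-1 for degrees 0…5.
[x⁵] = 1·(-1) + 3·3 + 3·1 = 11.

11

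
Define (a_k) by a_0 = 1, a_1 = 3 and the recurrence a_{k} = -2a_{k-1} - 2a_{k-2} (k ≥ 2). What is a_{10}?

The ordinary generating function has denominator 1 + 2z + 2z^2.
Iterating the recurrence: a_0,…,a_{10} = 1, 3, -8, 10, -4, -12, 32, -40, 16, 48, -128.

-128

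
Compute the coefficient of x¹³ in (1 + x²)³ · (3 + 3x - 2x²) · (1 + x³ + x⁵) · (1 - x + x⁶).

8

(1 + x²)³ has coefficients 1,0,3,0,3,0,1 for degrees 0…6.
(3 + 3x - 2x²) has coefficients 3,3,-2,0,0,0,0,0,0,0,0,0,0,0 for degrees 0…13.
Multiplying by (1 + x³ + x⁵) gives running coefficients 3,3,-2,3,3,1,3,-2,0,0,0,0,0,0 for degrees 0…13.
Finally multiplying by (1 - x + x⁶), the product of all factors after the first has coefficients 3,0,-5,5,0,-2,5,-2,0,3,3,1,3,-2 for degrees 0…13.
[x¹³] = 1·(-2) + 3·1 + 3·3 + 1·(-2) = 8.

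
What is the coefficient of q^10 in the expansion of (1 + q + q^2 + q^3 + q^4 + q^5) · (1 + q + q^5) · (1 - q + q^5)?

(1 + q + q^2 + q^3 + q^4 + q^5) has coefficients 1,1,1,1,1,1 for degrees 0…5.
(1 + q + q^5) has coefficients 1,1,0,0,0,1,0,0,0,0,0 for degrees 0…10.
Finally multiplying by (1 - q + q^5), the product of all factors after the first has coefficients 1,0,-1,0,0,2,0,0,0,0,1 for degrees 0…10.
[q^10] = 1·1 + 1·0 + 1·0 + 1·0 + 1·0 + 1·2 = 3.

3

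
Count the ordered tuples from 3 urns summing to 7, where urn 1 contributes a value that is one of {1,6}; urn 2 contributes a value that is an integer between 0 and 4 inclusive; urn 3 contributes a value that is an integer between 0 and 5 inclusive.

6

The generating function for the choices is (y + y⁶)·(1 + y + y² + y³ + y⁴)·(1 + y + y² + y³ + y⁴ + y⁵); the count is [y⁷].
(y + y⁶) has coefficients 0,1,0,0,0,0,1 for degrees 0…6.
(1 + y + y² + y³ + y⁴) has coefficients 1,1,1,1,1,0,0,0 for degrees 0…7.
Finally multiplying by (1 + y + y² + y³ + y⁴ + y⁵), the product of all factors after the first has coefficients 1,2,3,4,5,5,4,3 for degrees 0…7.
[y⁷] = 1·4 + 1·2 = 6.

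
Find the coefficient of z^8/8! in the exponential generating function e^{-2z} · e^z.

The EGF product rule gives c_8 = Σ_{k_1+k_2=8} C(8; k_1,k_2) · ∏ g_i(k_i), where e^{-2z} gives (-2)^k; e^z gives (1)^k.
g_1(k) for k = 0…8: 1, -2, 4, -8, 16, -32, 64, -128, 256.
g_2(k) for k = 0…8: 1, 1, 1, 1, 1, 1, 1, 1, 1.
c_8 = Σ_k C(8,k)·g_1(k)·g_2(8−k) = 1·1·1 + 8·(-2)·1 + 28·4·1 + 56·(-8)·1 + 70·16·1 + 56·(-32)·1 + 28·64·1 + 8·(-128)·1 + 1·256·1 = 1 − 16 + 112 − 448 + 1120 − 1792 + 1792 − 1024 + 256 = 1.

1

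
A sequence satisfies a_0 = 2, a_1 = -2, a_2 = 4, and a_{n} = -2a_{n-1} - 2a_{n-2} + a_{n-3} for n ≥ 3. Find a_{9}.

-162

The ordinary generating function has denominator 1 + 2t + 2t^2 - t^3.
Iterating the recurrence: a_0,…,a_{9} = 2, -2, 4, -2, -6, 20, -30, 14, 52, -162.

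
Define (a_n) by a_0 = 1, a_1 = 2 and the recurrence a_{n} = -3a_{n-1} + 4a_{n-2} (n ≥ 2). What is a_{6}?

The ordinary generating function has denominator 1 + 3x - 4x^2.
Iterating the recurrence: a_0,…,a_{6} = 1, 2, -2, 14, -50, 206, -818.

-818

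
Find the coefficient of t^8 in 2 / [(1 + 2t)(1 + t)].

1022

Partial fractions give a closed form: a_n = (4)·(-2)^n + (-2)·(-1)^n.
At n = 8: a_8 = 1022.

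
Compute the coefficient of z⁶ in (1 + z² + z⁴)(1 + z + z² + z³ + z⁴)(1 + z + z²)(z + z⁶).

(1 + z² + z⁴) has coefficients 1,0,1,0,1 for degrees 0…4.
(1 + z + z² + z³ + z⁴) has coefficients 1,1,1,1,1,0,0 for degrees 0…6.
Multiplying by (1 + z + z²) gives running coefficients 1,2,3,3,3,2,1 for degrees 0…6.
Finally multiplying by (z + z⁶), the product of all factors after the first has coefficients 0,1,2,3,3,3,3 for degrees 0…6.
[z⁶] = 1·3 + 1·3 + 1·2 = 8.

8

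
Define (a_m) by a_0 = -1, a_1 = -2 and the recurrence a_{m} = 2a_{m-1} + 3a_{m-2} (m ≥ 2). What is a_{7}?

The ordinary generating function has denominator 1 - 2x - 3x^2.
Iterating the recurrence: a_0,…,a_{7} = -1, -2, -7, -20, -61, -182, -547, -1640.

-1640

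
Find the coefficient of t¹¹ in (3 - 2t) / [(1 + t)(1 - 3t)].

310006

The denominator gives the recurrence a_n = 2a_(n−1) + 3a_(n−2) for n ≥ 3; the numerator fixes a_0 = 3, a_1 = 4, a_2 = 17.
Iterating: 3, 4, 17, 46, 143, 424, 1277, 3826, 11483, 34444, 103337, 310006, so a_11 = 310006.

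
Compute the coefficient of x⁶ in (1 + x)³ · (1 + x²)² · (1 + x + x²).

15

(1 + x)³ has coefficients 1,3,3,1 for degrees 0…3.
(1 + x²)² has coefficients 1,0,2,0,1,0,0 for degrees 0…6.
Finally multiplying by (1 + x + x²), the product of all factors after the first has coefficients 1,1,3,2,3,1,1 for degrees 0…6.
[x⁶] = 1·1 + 3·1 + 3·3 + 1·2 = 15.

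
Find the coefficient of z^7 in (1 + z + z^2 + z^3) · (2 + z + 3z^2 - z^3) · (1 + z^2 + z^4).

(1 + z + z^2 + z^3) has coefficients 1,1,1,1 for degrees 0…3.
(2 + z + 3z^2 - z^3) has coefficients 2,1,3,-1,0,0,0,0 for degrees 0…7.
Finally multiplying by (1 + z^2 + z^4), the product of all factors after the first has coefficients 2,1,5,0,5,0,3,-1 for degrees 0…7.
[z^7] = 1·(-1) + 1·3 + 1·0 + 1·5 = 7.

7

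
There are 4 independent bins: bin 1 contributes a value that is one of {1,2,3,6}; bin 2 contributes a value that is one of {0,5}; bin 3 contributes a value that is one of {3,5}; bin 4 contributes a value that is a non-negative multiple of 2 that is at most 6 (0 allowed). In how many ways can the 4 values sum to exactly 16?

The generating function for the choices is (q + q^2 + q^3 + q^6)·(1 + q^5)·(q^3 + q^5)·(1 + q^2 + q^4 + q^6); the count is [q^16].
(q + q^2 + q^3 + q^6) has coefficients 0,1,1,1,0,0,1 for degrees 0…6.
(1 + q^5) has coefficients 1,0,0,0,0,1,0,0,0,0,0,0,0,0,0,0,0 for degrees 0…16.
Multiplying by (q^3 + q^5) gives running coefficients 0,0,0,1,0,1,0,0,1,0,1,0,0,0,0,0,0 for degrees 0…16.
Finally multiplying by (1 + q^2 + q^4 + q^6), the product of all factors after the first has coefficients 0,0,0,1,0,2,0,2,1,2,2,1,2,0,2,0,1 for degrees 0…16.
[q^16] = 1·0 + 1·2 + 1·0 + 1·2 = 4.

4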